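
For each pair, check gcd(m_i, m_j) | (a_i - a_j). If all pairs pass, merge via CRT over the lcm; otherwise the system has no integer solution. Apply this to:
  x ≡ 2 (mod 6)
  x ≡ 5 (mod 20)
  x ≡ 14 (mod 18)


Moduli 6, 20, 18 are not pairwise coprime, so CRT works modulo lcm(m_i) when all pairwise compatibility conditions hold.
Pairwise compatibility: gcd(m_i, m_j) must divide a_i - a_j for every pair.
Merge one congruence at a time:
  Start: x ≡ 2 (mod 6).
  Combine with x ≡ 5 (mod 20): gcd(6, 20) = 2, and 5 - 2 = 3 is NOT divisible by 2.
    ⇒ system is inconsistent (no integer solution).

No solution (the system is inconsistent).


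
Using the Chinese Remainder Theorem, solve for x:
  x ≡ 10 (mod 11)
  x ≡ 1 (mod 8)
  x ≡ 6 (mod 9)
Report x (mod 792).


Moduli 11, 8, 9 are pairwise coprime; by CRT there is a unique solution modulo M = 11 · 8 · 9 = 792.
Solve pairwise, accumulating the modulus:
  Start with x ≡ 10 (mod 11).
  Combine with x ≡ 1 (mod 8): since gcd(11, 8) = 1, we get a unique residue mod 88.
    Write x = 10 + 11·t and substitute into x ≡ 1 (mod 8): 11·t ≡ 1 − 10 = -9 (mod 8).
    Reduce coefficients mod 8: 3·t ≡ 7 (mod 8).
    The inverse of 3 mod 8 is 3 (since 3·3 = 9 = 1·8 + 1), so t ≡ 3·7 = 21 ≡ 5 (mod 8).
    Then x = 10 + 11·5 = 65, valid modulo lcm(11, 8) = 88: x ≡ 65 (mod 88).
  Combine with x ≡ 6 (mod 9): since gcd(88, 9) = 1, we get a unique residue mod 792.
    Write x = 65 + 88·t and substitute into x ≡ 6 (mod 9): 88·t ≡ 6 − 65 = -59 (mod 9).
    Reduce coefficients mod 9: 7·t ≡ 4 (mod 9).
    The inverse of 7 mod 9 is 4 (since 7·4 = 28 = 3·9 + 1), so t ≡ 4·4 = 16 ≡ 7 (mod 9).
    Then x = 65 + 88·7 = 681, valid modulo lcm(88, 9) = 792: x ≡ 681 (mod 792).
Verify: 681 mod 11 = 10 ✓, 681 mod 8 = 1 ✓, 681 mod 9 = 6 ✓.

x ≡ 681 (mod 792).


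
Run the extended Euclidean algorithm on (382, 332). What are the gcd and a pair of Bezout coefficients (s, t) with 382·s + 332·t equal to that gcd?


Euclidean algorithm on (382, 332) — divide until remainder is 0:
  382 = 1 · 332 + 50
  332 = 6 · 50 + 32
  50 = 1 · 32 + 18
  32 = 1 · 18 + 14
  18 = 1 · 14 + 4
  14 = 3 · 4 + 2
  4 = 2 · 2 + 0
gcd(382, 332) = 2.
Track Bezout coefficients alongside the remainders: start with r₀ = 382 = a·1 + b·0 (s = 1, t = 0) and r₁ = 332 = a·0 + b·1 (s = 0, t = 1); each new remainder r_{k+1} = r_{k-1} − q_k·r_k inherits s_{k+1} = s_{k-1} − q_k·s_k, t_{k+1} = t_{k-1} − q_k·t_k, so r_k = a·s_k + b·t_k at every step:
  q = 1: r = 50, s = 1 − 1·0 = 1, t = 0 − 1·1 = -1  (check: 382·1 + 332·(-1) = 50)
  q = 6: r = 32, s = 0 − 6·1 = -6, t = 1 − 6·(-1) = 7  (check: 382·(-6) + 332·7 = 32)
  q = 1: r = 18, s = 1 − 1·(-6) = 7, t = -1 − 1·7 = -8  (check: 382·7 + 332·(-8) = 18)
  q = 1: r = 14, s = -6 − 1·7 = -13, t = 7 − 1·(-8) = 15  (check: 382·(-13) + 332·15 = 14)
  q = 1: r = 4, s = 7 − 1·(-13) = 20, t = -8 − 1·15 = -23  (check: 382·20 + 332·(-23) = 4)
  q = 3: r = 2, s = -13 − 3·20 = -73, t = 15 − 3·(-23) = 84  (check: 382·(-73) + 332·84 = 2)
The row with r = 2 (the gcd) gives the Bezout coefficients s = -73, t = 84.
Result: 382 · (-73) + 332 · (84) = 2.

gcd(382, 332) = 2; s = -73, t = 84 (check: 382·(-73) + 332·84 = 2).


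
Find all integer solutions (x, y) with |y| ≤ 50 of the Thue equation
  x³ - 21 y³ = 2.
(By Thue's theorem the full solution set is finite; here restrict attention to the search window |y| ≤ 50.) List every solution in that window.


The equation is x³ - 21y³ = 2. For fixed y, x³ = 21·y³ + 2, so a solution requires the RHS to be a perfect cube.
Strategy: iterate y from -50 to 50, compute RHS = 21·y³ + 2, and check whether it is a (positive or negative) perfect cube.
Check small values of y:
  y = 0: RHS = 2 is not a perfect cube.
  y = 1: RHS = 23 is not a perfect cube.
  y = -1: RHS = -19 is not a perfect cube.
  y = 2: RHS = 170 is not a perfect cube.
  y = -2: RHS = -166 is not a perfect cube.
  y = 3: RHS = 569 is not a perfect cube.
  y = -3: RHS = -565 is not a perfect cube.
Continuing the search up to |y| = 50 finds no solutions either.
No (x, y) in the scanned range satisfies the equation.

No integer solutions with |y| ≤ 50.


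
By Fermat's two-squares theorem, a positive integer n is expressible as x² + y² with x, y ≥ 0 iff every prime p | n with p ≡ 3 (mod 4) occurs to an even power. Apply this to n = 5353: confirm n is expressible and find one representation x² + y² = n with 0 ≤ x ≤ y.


Step 1: Factor n = 5353 = 53 · 101.
Step 2: Check the mod-4 condition on each prime factor: 53 ≡ 1 (mod 4), exponent 1; 101 ≡ 1 (mod 4), exponent 1.
All primes ≡ 3 (mod 4) appear to even exponent (or don't appear), so by the two-squares theorem n IS expressible as a sum of two squares.
Step 3: Build a representation. Here n = 53 · 101 is a product of primes ≡ 1 (mod 4). Each prime p ≡ 1 (mod 4) is itself a sum of two squares; find a² by testing p − a² for a perfect square:
  53: 53 − 1² = 52, 53 − 2² = 49 = 7² ⇒ 53 = 2² + 7².
  101: 101 − 1² = 100 = 10² ⇒ 101 = 1² + 10².
  Combine using the Brahmagupta–Fibonacci identity (a² + b²)(c² + d²) = (ac − bd)² + (ad + bc)² = (ac + bd)² + (ad − bc)²:
  53 · 101 = 5353: from (2² + 7²)(1² + 10²), take (2·1 − 7·10, 2·10 + 7·1) = (2 − 70, 20 + 7) = (-68, 27); dropping signs (only squares matter) gives (68, 27); check 68² + 27² = 4624 + 729 = 5353 ✓.
Step 4: Order so x ≤ y and verify: 27² + 68² = 729 + 4624 = 5353 = n. ✓

n = 5353 = 27² + 68² (one valid representation with x ≤ y).


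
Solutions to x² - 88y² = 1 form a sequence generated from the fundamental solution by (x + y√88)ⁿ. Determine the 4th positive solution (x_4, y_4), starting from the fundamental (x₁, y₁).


Step 1: Find the fundamental solution (x₁, y₁) of x² - 88y² = 1.
  Expand √88 as a continued fraction. a₀ = ⌊√88⌋ = 9; iterate m_{k+1} = d_k·a_k − m_k, d_{k+1} = (88 − m_{k+1}²)/d_k, a_{k+1} = ⌊(a₀ + m_{k+1})/d_{k+1}⌋ (starting m₀ = 0, d₀ = 1), with convergents p_k = a_k·p_{k-1} + p_{k-2}, q_k = a_k·q_{k-1} + q_{k-2} (p₋₁ = 1, q₋₁ = 0):
  k = 0: a₀ = 9; p₀/q₀ = 9/1; p₀² − 88·q₀² = 81 − 88 = -7.
  k = 1: m = 9, d = 7, a = ⌊(9 + 9)/7⌋ = 2; p/q = (2·9 + 1)/(2·1 + 0) = 19/2; p² − 88·q² = 361 − 352 = 9.
  k = 2: m = 5, d = 9, a = ⌊(9 + 5)/9⌋ = 1; p/q = (1·19 + 9)/(1·2 + 1) = 28/3; p² − 88·q² = 784 − 792 = -8.
  k = 3: m = 4, d = 8, a = ⌊(9 + 4)/8⌋ = 1; p/q = (1·28 + 19)/(1·3 + 2) = 47/5; p² − 88·q² = 2209 − 2200 = 9.
  k = 4: m = 4, d = 9, a = ⌊(9 + 4)/9⌋ = 1; p/q = (1·47 + 28)/(1·5 + 3) = 75/8; p² − 88·q² = 5625 − 5632 = -7.
  k = 5: m = 5, d = 7, a = ⌊(9 + 5)/7⌋ = 2; p/q = (2·75 + 47)/(2·8 + 5) = 197/21; p² − 88·q² = 38809 − 38808 = 1.
  The first convergent with p² − 88·q² = 1 gives the fundamental solution (x₁, y₁) = (197, 21).
Step 2: Apply the recurrence (x_{n+1}, y_{n+1}) = (x₁x_n + 88y₁y_n, x₁y_n + y₁x_n) repeatedly.
  From (x_1, y_1) = (197, 21): x_2 = 197·197 + 88·21·21 = 77617; y_2 = 197·21 + 21·197 = 8274.
  From (x_2, y_2) = (77617, 8274): x_3 = 197·77617 + 88·21·8274 = 30580901; y_3 = 197·8274 + 21·77617 = 3259935.
  From (x_3, y_3) = (30580901, 3259935): x_4 = 197·30580901 + 88·21·3259935 = 12048797377; y_4 = 197·3259935 + 21·30580901 = 1284406116.
Step 3: Verify x_4² - 88·y_4² = 145173518232002080129 - 145173518232002080128 = 1 (should be 1). ✓

(x_1, y_1) = (197, 21); (x_4, y_4) = (12048797377, 1284406116).


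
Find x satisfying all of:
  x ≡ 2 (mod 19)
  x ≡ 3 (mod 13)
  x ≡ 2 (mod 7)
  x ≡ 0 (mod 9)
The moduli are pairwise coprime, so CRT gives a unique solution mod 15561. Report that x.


Product of moduli M = 19 · 13 · 7 · 9 = 15561.
Merge one congruence at a time:
  Start: x ≡ 2 (mod 19).
  Combine with x ≡ 3 (mod 13); new modulus lcm = 247.
    Write x = 2 + 19·t and substitute into x ≡ 3 (mod 13): 19·t ≡ 3 − 2 = 1 (mod 13).
    Reduce coefficients mod 13: 6·t ≡ 1 (mod 13).
    The inverse of 6 mod 13 is 11 (since 6·11 = 66 = 5·13 + 1), so t ≡ 11·1 = 11 ≡ 11 (mod 13).
    Then x = 2 + 19·11 = 211, valid modulo lcm(19, 13) = 247: x ≡ 211 (mod 247).
  Combine with x ≡ 2 (mod 7); new modulus lcm = 1729.
    Write x = 211 + 247·t and substitute into x ≡ 2 (mod 7): 247·t ≡ 2 − 211 = -209 (mod 7).
    Reduce coefficients mod 7: 2·t ≡ 1 (mod 7).
    The inverse of 2 mod 7 is 4 (since 2·4 = 8 = 1·7 + 1), so t ≡ 4·1 = 4 ≡ 4 (mod 7).
    Then x = 211 + 247·4 = 1199, valid modulo lcm(247, 7) = 1729: x ≡ 1199 (mod 1729).
  Combine with x ≡ 0 (mod 9); new modulus lcm = 15561.
    Write x = 1199 + 1729·t and substitute into x ≡ 0 (mod 9): 1729·t ≡ 0 − 1199 = -1199 (mod 9).
    Reduce coefficients mod 9: 1·t ≡ 7 (mod 9).
    So t ≡ 7 (mod 9).
    Then x = 1199 + 1729·7 = 13302, valid modulo lcm(1729, 9) = 15561: x ≡ 13302 (mod 15561).
Verify against each original: 13302 mod 19 = 2, 13302 mod 13 = 3, 13302 mod 7 = 2, 13302 mod 9 = 0.

x ≡ 13302 (mod 15561).


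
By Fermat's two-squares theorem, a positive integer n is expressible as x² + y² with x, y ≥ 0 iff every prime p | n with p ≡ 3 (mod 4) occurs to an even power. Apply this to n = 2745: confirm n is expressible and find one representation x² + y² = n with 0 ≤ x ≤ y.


Step 1: Factor n = 2745 = 3^2 · 5 · 61.
Step 2: Check the mod-4 condition on each prime factor: 3 ≡ 3 (mod 4), exponent 2 (must be even); 5 ≡ 1 (mod 4), exponent 1; 61 ≡ 1 (mod 4), exponent 1.
All primes ≡ 3 (mod 4) appear to even exponent (or don't appear), so by the two-squares theorem n IS expressible as a sum of two squares.
Step 3: Build a representation. Group n = k² · m with k = 3 and m = 5 · 61 = 305 (a product of primes ≡ 1 (mod 4)); a representation of m scales to one of n via (k·x)² + (k·y)² = k²(x² + y²). Each prime p ≡ 1 (mod 4) is itself a sum of two squares; find a² by testing p − a² for a perfect square:
  5: 5 − 1² = 4 = 2² ⇒ 5 = 1² + 2².
  61: 61 − 1² = 60, 61 − 2² = 57, 61 − 3² = 52, 61 − 4² = 45, 61 − 5² = 36 = 6² ⇒ 61 = 5² + 6².
  Combine using the Brahmagupta–Fibonacci identity (a² + b²)(c² + d²) = (ac − bd)² + (ad + bc)² = (ac + bd)² + (ad − bc)²:
  5 · 61 = 305: from (1² + 2²)(5² + 6²), take (1·5 − 2·6, 1·6 + 2·5) = (5 − 12, 6 + 10) = (-7, 16); dropping signs (only squares matter) gives (7, 16); check 7² + 16² = 49 + 256 = 305 ✓.
  Scale by k = 3: (3·7, 3·16) = (21, 48).
Step 4: Order so x ≤ y and verify: 21² + 48² = 441 + 2304 = 2745 = n. ✓

n = 2745 = 21² + 48² (one valid representation with x ≤ y).


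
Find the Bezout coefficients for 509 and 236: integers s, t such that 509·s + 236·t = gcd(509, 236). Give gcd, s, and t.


Euclidean algorithm on (509, 236) — divide until remainder is 0:
  509 = 2 · 236 + 37
  236 = 6 · 37 + 14
  37 = 2 · 14 + 9
  14 = 1 · 9 + 5
  9 = 1 · 5 + 4
  5 = 1 · 4 + 1
  4 = 4 · 1 + 0
gcd(509, 236) = 1.
Track Bezout coefficients alongside the remainders: start with r₀ = 509 = a·1 + b·0 (s = 1, t = 0) and r₁ = 236 = a·0 + b·1 (s = 0, t = 1); each new remainder r_{k+1} = r_{k-1} − q_k·r_k inherits s_{k+1} = s_{k-1} − q_k·s_k, t_{k+1} = t_{k-1} − q_k·t_k, so r_k = a·s_k + b·t_k at every step:
  q = 2: r = 37, s = 1 − 2·0 = 1, t = 0 − 2·1 = -2  (check: 509·1 + 236·(-2) = 37)
  q = 6: r = 14, s = 0 − 6·1 = -6, t = 1 − 6·(-2) = 13  (check: 509·(-6) + 236·13 = 14)
  q = 2: r = 9, s = 1 − 2·(-6) = 13, t = -2 − 2·13 = -28  (check: 509·13 + 236·(-28) = 9)
  q = 1: r = 5, s = -6 − 1·13 = -19, t = 13 − 1·(-28) = 41  (check: 509·(-19) + 236·41 = 5)
  q = 1: r = 4, s = 13 − 1·(-19) = 32, t = -28 − 1·41 = -69  (check: 509·32 + 236·(-69) = 4)
  q = 1: r = 1, s = -19 − 1·32 = -51, t = 41 − 1·(-69) = 110  (check: 509·(-51) + 236·110 = 1)
The row with r = 1 (the gcd) gives the Bezout coefficients s = -51, t = 110.
Result: 509 · (-51) + 236 · (110) = 1.

gcd(509, 236) = 1; s = -51, t = 110 (check: 509·(-51) + 236·110 = 1).


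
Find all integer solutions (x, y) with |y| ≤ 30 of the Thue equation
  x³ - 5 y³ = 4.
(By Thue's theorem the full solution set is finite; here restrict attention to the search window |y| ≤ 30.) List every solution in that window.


The equation is x³ - 5y³ = 4. For fixed y, x³ = 5·y³ + 4, so a solution requires the RHS to be a perfect cube.
Strategy: iterate y from -30 to 30, compute RHS = 5·y³ + 4, and check whether it is a (positive or negative) perfect cube.
Check small values of y:
  y = 0: RHS = 4 is not a perfect cube.
  y = 1: RHS = 9 is not a perfect cube.
  y = -1: RHS = -1 = (-1)³ ⇒ x = -1 works.
  y = 2: RHS = 44 is not a perfect cube.
  y = -2: RHS = -36 is not a perfect cube.
  y = 3: RHS = 139 is not a perfect cube.
  y = -3: RHS = -131 is not a perfect cube.
Continuing the search up to |y| = 30 finds no further solutions beyond those listed.
Collected solutions: (-1, -1).

Solutions (with |y| ≤ 30): (-1, -1).


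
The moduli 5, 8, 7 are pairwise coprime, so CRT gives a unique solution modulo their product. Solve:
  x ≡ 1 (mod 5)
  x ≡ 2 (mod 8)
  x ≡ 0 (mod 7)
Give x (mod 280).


Moduli 5, 8, 7 are pairwise coprime; by CRT there is a unique solution modulo M = 5 · 8 · 7 = 280.
Solve pairwise, accumulating the modulus:
  Start with x ≡ 1 (mod 5).
  Combine with x ≡ 2 (mod 8): since gcd(5, 8) = 1, we get a unique residue mod 40.
    Write x = 1 + 5·t and substitute into x ≡ 2 (mod 8): 5·t ≡ 2 − 1 = 1 (mod 8).
    The inverse of 5 mod 8 is 5 (since 5·5 = 25 = 3·8 + 1), so t ≡ 5·1 = 5 ≡ 5 (mod 8).
    Then x = 1 + 5·5 = 26, valid modulo lcm(5, 8) = 40: x ≡ 26 (mod 40).
  Combine with x ≡ 0 (mod 7): since gcd(40, 7) = 1, we get a unique residue mod 280.
    Write x = 26 + 40·t and substitute into x ≡ 0 (mod 7): 40·t ≡ 0 − 26 = -26 (mod 7).
    Reduce coefficients mod 7: 5·t ≡ 2 (mod 7).
    The inverse of 5 mod 7 is 3 (since 5·3 = 15 = 2·7 + 1), so t ≡ 3·2 = 6 ≡ 6 (mod 7).
    Then x = 26 + 40·6 = 266, valid modulo lcm(40, 7) = 280: x ≡ 266 (mod 280).
Verify: 266 mod 5 = 1 ✓, 266 mod 8 = 2 ✓, 266 mod 7 = 0 ✓.

x ≡ 266 (mod 280).


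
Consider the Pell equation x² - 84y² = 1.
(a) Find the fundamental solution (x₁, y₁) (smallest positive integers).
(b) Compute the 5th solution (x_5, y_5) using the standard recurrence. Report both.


Step 1: Find the fundamental solution (x₁, y₁) of x² - 84y² = 1.
  Expand √84 as a continued fraction. a₀ = ⌊√84⌋ = 9; iterate m_{k+1} = d_k·a_k − m_k, d_{k+1} = (84 − m_{k+1}²)/d_k, a_{k+1} = ⌊(a₀ + m_{k+1})/d_{k+1}⌋ (starting m₀ = 0, d₀ = 1), with convergents p_k = a_k·p_{k-1} + p_{k-2}, q_k = a_k·q_{k-1} + q_{k-2} (p₋₁ = 1, q₋₁ = 0):
  k = 0: a₀ = 9; p₀/q₀ = 9/1; p₀² − 84·q₀² = 81 − 84 = -3.
  k = 1: m = 9, d = 3, a = ⌊(9 + 9)/3⌋ = 6; p/q = (6·9 + 1)/(6·1 + 0) = 55/6; p² − 84·q² = 3025 − 3024 = 1.
  The first convergent with p² − 84·q² = 1 gives the fundamental solution (x₁, y₁) = (55, 6).
Step 2: Apply the recurrence (x_{n+1}, y_{n+1}) = (x₁x_n + 84y₁y_n, x₁y_n + y₁x_n) repeatedly.
  From (x_1, y_1) = (55, 6): x_2 = 55·55 + 84·6·6 = 6049; y_2 = 55·6 + 6·55 = 660.
  From (x_2, y_2) = (6049, 660): x_3 = 55·6049 + 84·6·660 = 665335; y_3 = 55·660 + 6·6049 = 72594.
  From (x_3, y_3) = (665335, 72594): x_4 = 55·665335 + 84·6·72594 = 73180801; y_4 = 55·72594 + 6·665335 = 7984680.
  From (x_4, y_4) = (73180801, 7984680): x_5 = 55·73180801 + 84·6·7984680 = 8049222775; y_5 = 55·7984680 + 6·73180801 = 878242206.
Step 3: Verify x_5² - 84·y_5² = 64789987281578700625 - 64789987281578700624 = 1 (should be 1). ✓

(x_1, y_1) = (55, 6); (x_5, y_5) = (8049222775, 878242206).


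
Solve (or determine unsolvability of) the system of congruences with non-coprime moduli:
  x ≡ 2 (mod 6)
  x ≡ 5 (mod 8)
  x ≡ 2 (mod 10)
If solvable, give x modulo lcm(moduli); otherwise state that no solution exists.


Moduli 6, 8, 10 are not pairwise coprime, so CRT works modulo lcm(m_i) when all pairwise compatibility conditions hold.
Pairwise compatibility: gcd(m_i, m_j) must divide a_i - a_j for every pair.
Merge one congruence at a time:
  Start: x ≡ 2 (mod 6).
  Combine with x ≡ 5 (mod 8): gcd(6, 8) = 2, and 5 - 2 = 3 is NOT divisible by 2.
    ⇒ system is inconsistent (no integer solution).

No solution (the system is inconsistent).


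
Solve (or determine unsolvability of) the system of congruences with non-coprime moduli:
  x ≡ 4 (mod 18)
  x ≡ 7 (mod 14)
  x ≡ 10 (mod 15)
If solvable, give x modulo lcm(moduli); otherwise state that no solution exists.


Moduli 18, 14, 15 are not pairwise coprime, so CRT works modulo lcm(m_i) when all pairwise compatibility conditions hold.
Pairwise compatibility: gcd(m_i, m_j) must divide a_i - a_j for every pair.
Merge one congruence at a time:
  Start: x ≡ 4 (mod 18).
  Combine with x ≡ 7 (mod 14): gcd(18, 14) = 2, and 7 - 4 = 3 is NOT divisible by 2.
    ⇒ system is inconsistent (no integer solution).

No solution (the system is inconsistent).


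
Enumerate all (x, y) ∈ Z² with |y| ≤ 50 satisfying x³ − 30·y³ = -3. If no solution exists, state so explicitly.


The equation is x³ - 30y³ = -3. For fixed y, x³ = 30·y³ − 3, so a solution requires the RHS to be a perfect cube.
Strategy: iterate y from -50 to 50, compute RHS = 30·y³ − 3, and check whether it is a (positive or negative) perfect cube.
Check small values of y:
  y = 0: RHS = -3 is not a perfect cube.
  y = 1: RHS = 27 = (3)³ ⇒ x = 3 works.
  y = -1: RHS = -33 is not a perfect cube.
  y = 2: RHS = 237 is not a perfect cube.
  y = -2: RHS = -243 is not a perfect cube.
  y = 3: RHS = 807 is not a perfect cube.
  y = -3: RHS = -813 is not a perfect cube.
Continuing the search up to |y| = 50 finds no further solutions beyond those listed.
Collected solutions: (3, 1).

Solutions (with |y| ≤ 50): (3, 1).


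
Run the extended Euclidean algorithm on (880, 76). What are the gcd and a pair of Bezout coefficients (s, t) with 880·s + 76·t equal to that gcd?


Euclidean algorithm on (880, 76) — divide until remainder is 0:
  880 = 11 · 76 + 44
  76 = 1 · 44 + 32
  44 = 1 · 32 + 12
  32 = 2 · 12 + 8
  12 = 1 · 8 + 4
  8 = 2 · 4 + 0
gcd(880, 76) = 4.
Track Bezout coefficients alongside the remainders: start with r₀ = 880 = a·1 + b·0 (s = 1, t = 0) and r₁ = 76 = a·0 + b·1 (s = 0, t = 1); each new remainder r_{k+1} = r_{k-1} − q_k·r_k inherits s_{k+1} = s_{k-1} − q_k·s_k, t_{k+1} = t_{k-1} − q_k·t_k, so r_k = a·s_k + b·t_k at every step:
  q = 11: r = 44, s = 1 − 11·0 = 1, t = 0 − 11·1 = -11  (check: 880·1 + 76·(-11) = 44)
  q = 1: r = 32, s = 0 − 1·1 = -1, t = 1 − 1·(-11) = 12  (check: 880·(-1) + 76·12 = 32)
  q = 1: r = 12, s = 1 − 1·(-1) = 2, t = -11 − 1·12 = -23  (check: 880·2 + 76·(-23) = 12)
  q = 2: r = 8, s = -1 − 2·2 = -5, t = 12 − 2·(-23) = 58  (check: 880·(-5) + 76·58 = 8)
  q = 1: r = 4, s = 2 − 1·(-5) = 7, t = -23 − 1·58 = -81  (check: 880·7 + 76·(-81) = 4)
The row with r = 4 (the gcd) gives the Bezout coefficients s = 7, t = -81.
Result: 880 · (7) + 76 · (-81) = 4.

gcd(880, 76) = 4; s = 7, t = -81 (check: 880·7 + 76·(-81) = 4).


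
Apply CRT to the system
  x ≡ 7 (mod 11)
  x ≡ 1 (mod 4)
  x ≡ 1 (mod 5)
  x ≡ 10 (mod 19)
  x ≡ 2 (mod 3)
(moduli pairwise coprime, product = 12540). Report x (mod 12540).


Product of moduli M = 11 · 4 · 5 · 19 · 3 = 12540.
Merge one congruence at a time:
  Start: x ≡ 7 (mod 11).
  Combine with x ≡ 1 (mod 4); new modulus lcm = 44.
    Write x = 7 + 11·t and substitute into x ≡ 1 (mod 4): 11·t ≡ 1 − 7 = -6 (mod 4).
    Reduce coefficients mod 4: 3·t ≡ 2 (mod 4).
    The inverse of 3 mod 4 is 3 (since 3·3 = 9 = 2·4 + 1), so t ≡ 3·2 = 6 ≡ 2 (mod 4).
    Then x = 7 + 11·2 = 29, valid modulo lcm(11, 4) = 44: x ≡ 29 (mod 44).
  Combine with x ≡ 1 (mod 5); new modulus lcm = 220.
    Write x = 29 + 44·t and substitute into x ≡ 1 (mod 5): 44·t ≡ 1 − 29 = -28 (mod 5).
    Reduce coefficients mod 5: 4·t ≡ 2 (mod 5).
    The inverse of 4 mod 5 is 4 (since 4·4 = 16 = 3·5 + 1), so t ≡ 4·2 = 8 ≡ 3 (mod 5).
    Then x = 29 + 44·3 = 161, valid modulo lcm(44, 5) = 220: x ≡ 161 (mod 220).
  Combine with x ≡ 10 (mod 19); new modulus lcm = 4180.
    Write x = 161 + 220·t and substitute into x ≡ 10 (mod 19): 220·t ≡ 10 − 161 = -151 (mod 19).
    Reduce coefficients mod 19: 11·t ≡ 1 (mod 19).
    The inverse of 11 mod 19 is 7 (since 11·7 = 77 = 4·19 + 1), so t ≡ 7·1 = 7 ≡ 7 (mod 19).
    Then x = 161 + 220·7 = 1701, valid modulo lcm(220, 19) = 4180: x ≡ 1701 (mod 4180).
  Combine with x ≡ 2 (mod 3); new modulus lcm = 12540.
    Write x = 1701 + 4180·t and substitute into x ≡ 2 (mod 3): 4180·t ≡ 2 − 1701 = -1699 (mod 3).
    Reduce coefficients mod 3: 1·t ≡ 2 (mod 3).
    So t ≡ 2 (mod 3).
    Then x = 1701 + 4180·2 = 10061, valid modulo lcm(4180, 3) = 12540: x ≡ 10061 (mod 12540).
Verify against each original: 10061 mod 11 = 7, 10061 mod 4 = 1, 10061 mod 5 = 1, 10061 mod 19 = 10, 10061 mod 3 = 2.

x ≡ 10061 (mod 12540).


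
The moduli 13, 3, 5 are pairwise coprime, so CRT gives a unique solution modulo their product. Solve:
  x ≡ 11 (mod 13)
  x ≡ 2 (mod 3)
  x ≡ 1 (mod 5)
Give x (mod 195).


Moduli 13, 3, 5 are pairwise coprime; by CRT there is a unique solution modulo M = 13 · 3 · 5 = 195.
Solve pairwise, accumulating the modulus:
  Start with x ≡ 11 (mod 13).
  Combine with x ≡ 2 (mod 3): since gcd(13, 3) = 1, we get a unique residue mod 39.
    Write x = 11 + 13·t and substitute into x ≡ 2 (mod 3): 13·t ≡ 2 − 11 = -9 (mod 3).
    Reduce coefficients mod 3: 1·t ≡ 0 (mod 3).
    So t ≡ 0 (mod 3).
    Then x = 11 + 13·0 = 11, valid modulo lcm(13, 3) = 39: x ≡ 11 (mod 39).
  Combine with x ≡ 1 (mod 5): since gcd(39, 5) = 1, we get a unique residue mod 195.
    Write x = 11 + 39·t and substitute into x ≡ 1 (mod 5): 39·t ≡ 1 − 11 = -10 (mod 5).
    Reduce coefficients mod 5: 4·t ≡ 0 (mod 5).
    The inverse of 4 mod 5 is 4 (since 4·4 = 16 = 3·5 + 1), so t ≡ 4·0 = 0 ≡ 0 (mod 5).
    Then x = 11 + 39·0 = 11, valid modulo lcm(39, 5) = 195: x ≡ 11 (mod 195).
Verify: 11 mod 13 = 11 ✓, 11 mod 3 = 2 ✓, 11 mod 5 = 1 ✓.

x ≡ 11 (mod 195).


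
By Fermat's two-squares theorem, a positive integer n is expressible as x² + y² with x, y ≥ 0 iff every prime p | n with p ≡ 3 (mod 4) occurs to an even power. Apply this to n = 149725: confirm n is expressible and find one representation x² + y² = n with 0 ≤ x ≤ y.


Step 1: Factor n = 149725 = 5^2 · 53 · 113.
Step 2: Check the mod-4 condition on each prime factor: 5 ≡ 1 (mod 4), exponent 2; 53 ≡ 1 (mod 4), exponent 1; 113 ≡ 1 (mod 4), exponent 1.
All primes ≡ 3 (mod 4) appear to even exponent (or don't appear), so by the two-squares theorem n IS expressible as a sum of two squares.
Step 3: Build a representation. Group n = k² · m with k = 5 and m = 53 · 113 = 5989 (a product of primes ≡ 1 (mod 4)); a representation of m scales to one of n via (k·x)² + (k·y)² = k²(x² + y²). Each prime p ≡ 1 (mod 4) is itself a sum of two squares; find a² by testing p − a² for a perfect square:
  53: 53 − 1² = 52, 53 − 2² = 49 = 7² ⇒ 53 = 2² + 7².
  113: 113 − 1² = 112, 113 − 2² = 109, 113 − 3² = 104, 113 − 4² = 97, 113 − 5² = 88, 113 − 6² = 77, 113 − 7² = 64 = 8² ⇒ 113 = 7² + 8².
  Combine using the Brahmagupta–Fibonacci identity (a² + b²)(c² + d²) = (ac − bd)² + (ad + bc)² = (ac + bd)² + (ad − bc)²:
  53 · 113 = 5989: from (2² + 7²)(7² + 8²), take (2·7 − 7·8, 2·8 + 7·7) = (14 − 56, 16 + 49) = (-42, 65); dropping signs (only squares matter) gives (42, 65); check 42² + 65² = 1764 + 4225 = 5989 ✓.
  Scale by k = 5: (5·42, 5·65) = (210, 325).
Step 4: Order so x ≤ y and verify: 210² + 325² = 44100 + 105625 = 149725 = n. ✓

n = 149725 = 210² + 325² (one valid representation with x ≤ y).


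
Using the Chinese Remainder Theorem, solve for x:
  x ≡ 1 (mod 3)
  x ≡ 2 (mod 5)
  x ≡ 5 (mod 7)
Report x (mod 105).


Moduli 3, 5, 7 are pairwise coprime; by CRT there is a unique solution modulo M = 3 · 5 · 7 = 105.
Solve pairwise, accumulating the modulus:
  Start with x ≡ 1 (mod 3).
  Combine with x ≡ 2 (mod 5): since gcd(3, 5) = 1, we get a unique residue mod 15.
    Write x = 1 + 3·t and substitute into x ≡ 2 (mod 5): 3·t ≡ 2 − 1 = 1 (mod 5).
    The inverse of 3 mod 5 is 2 (since 3·2 = 6 = 1·5 + 1), so t ≡ 2·1 = 2 ≡ 2 (mod 5).
    Then x = 1 + 3·2 = 7, valid modulo lcm(3, 5) = 15: x ≡ 7 (mod 15).
  Combine with x ≡ 5 (mod 7): since gcd(15, 7) = 1, we get a unique residue mod 105.
    Write x = 7 + 15·t and substitute into x ≡ 5 (mod 7): 15·t ≡ 5 − 7 = -2 (mod 7).
    Reduce coefficients mod 7: 1·t ≡ 5 (mod 7).
    So t ≡ 5 (mod 7).
    Then x = 7 + 15·5 = 82, valid modulo lcm(15, 7) = 105: x ≡ 82 (mod 105).
Verify: 82 mod 3 = 1 ✓, 82 mod 5 = 2 ✓, 82 mod 7 = 5 ✓.

x ≡ 82 (mod 105).


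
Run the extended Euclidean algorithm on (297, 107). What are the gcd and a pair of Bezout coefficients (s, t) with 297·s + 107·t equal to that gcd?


Euclidean algorithm on (297, 107) — divide until remainder is 0:
  297 = 2 · 107 + 83
  107 = 1 · 83 + 24
  83 = 3 · 24 + 11
  24 = 2 · 11 + 2
  11 = 5 · 2 + 1
  2 = 2 · 1 + 0
gcd(297, 107) = 1.
Track Bezout coefficients alongside the remainders: start with r₀ = 297 = a·1 + b·0 (s = 1, t = 0) and r₁ = 107 = a·0 + b·1 (s = 0, t = 1); each new remainder r_{k+1} = r_{k-1} − q_k·r_k inherits s_{k+1} = s_{k-1} − q_k·s_k, t_{k+1} = t_{k-1} − q_k·t_k, so r_k = a·s_k + b·t_k at every step:
  q = 2: r = 83, s = 1 − 2·0 = 1, t = 0 − 2·1 = -2  (check: 297·1 + 107·(-2) = 83)
  q = 1: r = 24, s = 0 − 1·1 = -1, t = 1 − 1·(-2) = 3  (check: 297·(-1) + 107·3 = 24)
  q = 3: r = 11, s = 1 − 3·(-1) = 4, t = -2 − 3·3 = -11  (check: 297·4 + 107·(-11) = 11)
  q = 2: r = 2, s = -1 − 2·4 = -9, t = 3 − 2·(-11) = 25  (check: 297·(-9) + 107·25 = 2)
  q = 5: r = 1, s = 4 − 5·(-9) = 49, t = -11 − 5·25 = -136  (check: 297·49 + 107·(-136) = 1)
The row with r = 1 (the gcd) gives the Bezout coefficients s = 49, t = -136.
Result: 297 · (49) + 107 · (-136) = 1.

gcd(297, 107) = 1; s = 49, t = -136 (check: 297·49 + 107·(-136) = 1).


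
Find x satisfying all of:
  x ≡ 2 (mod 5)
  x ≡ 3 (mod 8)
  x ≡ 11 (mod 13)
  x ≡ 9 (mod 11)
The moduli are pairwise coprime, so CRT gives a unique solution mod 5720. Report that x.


Product of moduli M = 5 · 8 · 13 · 11 = 5720.
Merge one congruence at a time:
  Start: x ≡ 2 (mod 5).
  Combine with x ≡ 3 (mod 8); new modulus lcm = 40.
    Write x = 2 + 5·t and substitute into x ≡ 3 (mod 8): 5·t ≡ 3 − 2 = 1 (mod 8).
    The inverse of 5 mod 8 is 5 (since 5·5 = 25 = 3·8 + 1), so t ≡ 5·1 = 5 ≡ 5 (mod 8).
    Then x = 2 + 5·5 = 27, valid modulo lcm(5, 8) = 40: x ≡ 27 (mod 40).
  Combine with x ≡ 11 (mod 13); new modulus lcm = 520.
    Write x = 27 + 40·t and substitute into x ≡ 11 (mod 13): 40·t ≡ 11 − 27 = -16 (mod 13).
    Reduce coefficients mod 13: 1·t ≡ 10 (mod 13).
    So t ≡ 10 (mod 13).
    Then x = 27 + 40·10 = 427, valid modulo lcm(40, 13) = 520: x ≡ 427 (mod 520).
  Combine with x ≡ 9 (mod 11); new modulus lcm = 5720.
    Write x = 427 + 520·t and substitute into x ≡ 9 (mod 11): 520·t ≡ 9 − 427 = -418 (mod 11).
    Reduce coefficients mod 11: 3·t ≡ 0 (mod 11).
    The inverse of 3 mod 11 is 4 (since 3·4 = 12 = 1·11 + 1), so t ≡ 4·0 = 0 ≡ 0 (mod 11).
    Then x = 427 + 520·0 = 427, valid modulo lcm(520, 11) = 5720: x ≡ 427 (mod 5720).
Verify against each original: 427 mod 5 = 2, 427 mod 8 = 3, 427 mod 13 = 11, 427 mod 11 = 9.

x ≡ 427 (mod 5720).


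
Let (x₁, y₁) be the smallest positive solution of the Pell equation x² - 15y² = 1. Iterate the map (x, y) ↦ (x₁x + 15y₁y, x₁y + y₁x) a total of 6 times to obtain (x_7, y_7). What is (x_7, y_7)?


Step 1: Find the fundamental solution (x₁, y₁) of x² - 15y² = 1.
  Expand √15 as a continued fraction. a₀ = ⌊√15⌋ = 3; iterate m_{k+1} = d_k·a_k − m_k, d_{k+1} = (15 − m_{k+1}²)/d_k, a_{k+1} = ⌊(a₀ + m_{k+1})/d_{k+1}⌋ (starting m₀ = 0, d₀ = 1), with convergents p_k = a_k·p_{k-1} + p_{k-2}, q_k = a_k·q_{k-1} + q_{k-2} (p₋₁ = 1, q₋₁ = 0):
  k = 0: a₀ = 3; p₀/q₀ = 3/1; p₀² − 15·q₀² = 9 − 15 = -6.
  k = 1: m = 3, d = 6, a = ⌊(3 + 3)/6⌋ = 1; p/q = (1·3 + 1)/(1·1 + 0) = 4/1; p² − 15·q² = 16 − 15 = 1.
  The first convergent with p² − 15·q² = 1 gives the fundamental solution (x₁, y₁) = (4, 1).
Step 2: Apply the recurrence (x_{n+1}, y_{n+1}) = (x₁x_n + 15y₁y_n, x₁y_n + y₁x_n) repeatedly.
  From (x_1, y_1) = (4, 1): x_2 = 4·4 + 15·1·1 = 31; y_2 = 4·1 + 1·4 = 8.
  From (x_2, y_2) = (31, 8): x_3 = 4·31 + 15·1·8 = 244; y_3 = 4·8 + 1·31 = 63.
  From (x_3, y_3) = (244, 63): x_4 = 4·244 + 15·1·63 = 1921; y_4 = 4·63 + 1·244 = 496.
  From (x_4, y_4) = (1921, 496): x_5 = 4·1921 + 15·1·496 = 15124; y_5 = 4·496 + 1·1921 = 3905.
  From (x_5, y_5) = (15124, 3905): x_6 = 4·15124 + 15·1·3905 = 119071; y_6 = 4·3905 + 1·15124 = 30744.
  From (x_6, y_6) = (119071, 30744): x_7 = 4·119071 + 15·1·30744 = 937444; y_7 = 4·30744 + 1·119071 = 242047.
Step 3: Verify x_7² - 15·y_7² = 878801253136 - 878801253135 = 1 (should be 1). ✓

(x_1, y_1) = (4, 1); (x_7, y_7) = (937444, 242047).


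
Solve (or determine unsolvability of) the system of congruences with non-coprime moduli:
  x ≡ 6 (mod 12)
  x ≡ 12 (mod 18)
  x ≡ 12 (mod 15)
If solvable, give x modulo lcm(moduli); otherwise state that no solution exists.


Moduli 12, 18, 15 are not pairwise coprime, so CRT works modulo lcm(m_i) when all pairwise compatibility conditions hold.
Pairwise compatibility: gcd(m_i, m_j) must divide a_i - a_j for every pair.
Merge one congruence at a time:
  Start: x ≡ 6 (mod 12).
  Combine with x ≡ 12 (mod 18): gcd(12, 18) = 6; 12 - 6 = 6, which IS divisible by 6, so compatible.
    Write x = 6 + 12·t and substitute into x ≡ 12 (mod 18): 12·t ≡ 12 − 6 = 6 (mod 18).
    Divide the congruence (and modulus) by g = 6: 2·t ≡ 1 (mod 3).
    The inverse of 2 mod 3 is 2 (since 2·2 = 4 = 1·3 + 1), so t ≡ 2·1 = 2 ≡ 2 (mod 3).
    Then x = 6 + 12·2 = 30, valid modulo lcm(12, 18) = 36: x ≡ 30 (mod 36).
  Combine with x ≡ 12 (mod 15): gcd(36, 15) = 3; 12 - 30 = -18, which IS divisible by 3, so compatible.
    Write x = 30 + 36·t and substitute into x ≡ 12 (mod 15): 36·t ≡ 12 − 30 = -18 (mod 15).
    Divide the congruence (and modulus) by g = 3: 12·t ≡ -6 (mod 5).
    Reduce coefficients mod 5: 2·t ≡ 4 (mod 5).
    The inverse of 2 mod 5 is 3 (since 2·3 = 6 = 1·5 + 1), so t ≡ 3·4 = 12 ≡ 2 (mod 5).
    Then x = 30 + 36·2 = 102, valid modulo lcm(36, 15) = 180: x ≡ 102 (mod 180).
Verify: 102 mod 12 = 6, 102 mod 18 = 12, 102 mod 15 = 12.

x ≡ 102 (mod 180).


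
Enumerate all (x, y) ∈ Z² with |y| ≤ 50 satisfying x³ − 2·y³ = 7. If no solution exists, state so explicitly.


The equation is x³ - 2y³ = 7. For fixed y, x³ = 2·y³ + 7, so a solution requires the RHS to be a perfect cube.
Strategy: iterate y from -50 to 50, compute RHS = 2·y³ + 7, and check whether it is a (positive or negative) perfect cube.
Check small values of y:
  y = 0: RHS = 7 is not a perfect cube.
  y = 1: RHS = 9 is not a perfect cube.
  y = -1: RHS = 5 is not a perfect cube.
  y = 2: RHS = 23 is not a perfect cube.
  y = -2: RHS = -9 is not a perfect cube.
  y = 3: RHS = 61 is not a perfect cube.
  y = -3: RHS = -47 is not a perfect cube.
Continuing the search up to |y| = 50 finds no solutions either.
No (x, y) in the scanned range satisfies the equation.

No integer solutions with |y| ≤ 50.


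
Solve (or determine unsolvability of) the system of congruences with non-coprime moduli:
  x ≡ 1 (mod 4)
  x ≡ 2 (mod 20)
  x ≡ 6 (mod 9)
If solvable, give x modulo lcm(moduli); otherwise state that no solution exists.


Moduli 4, 20, 9 are not pairwise coprime, so CRT works modulo lcm(m_i) when all pairwise compatibility conditions hold.
Pairwise compatibility: gcd(m_i, m_j) must divide a_i - a_j for every pair.
Merge one congruence at a time:
  Start: x ≡ 1 (mod 4).
  Combine with x ≡ 2 (mod 20): gcd(4, 20) = 4, and 2 - 1 = 1 is NOT divisible by 4.
    ⇒ system is inconsistent (no integer solution).

No solution (the system is inconsistent).


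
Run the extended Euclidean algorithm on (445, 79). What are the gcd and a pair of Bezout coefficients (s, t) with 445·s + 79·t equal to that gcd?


Euclidean algorithm on (445, 79) — divide until remainder is 0:
  445 = 5 · 79 + 50
  79 = 1 · 50 + 29
  50 = 1 · 29 + 21
  29 = 1 · 21 + 8
  21 = 2 · 8 + 5
  8 = 1 · 5 + 3
  5 = 1 · 3 + 2
  3 = 1 · 2 + 1
  2 = 2 · 1 + 0
gcd(445, 79) = 1.
Track Bezout coefficients alongside the remainders: start with r₀ = 445 = a·1 + b·0 (s = 1, t = 0) and r₁ = 79 = a·0 + b·1 (s = 0, t = 1); each new remainder r_{k+1} = r_{k-1} − q_k·r_k inherits s_{k+1} = s_{k-1} − q_k·s_k, t_{k+1} = t_{k-1} − q_k·t_k, so r_k = a·s_k + b·t_k at every step:
  q = 5: r = 50, s = 1 − 5·0 = 1, t = 0 − 5·1 = -5  (check: 445·1 + 79·(-5) = 50)
  q = 1: r = 29, s = 0 − 1·1 = -1, t = 1 − 1·(-5) = 6  (check: 445·(-1) + 79·6 = 29)
  q = 1: r = 21, s = 1 − 1·(-1) = 2, t = -5 − 1·6 = -11  (check: 445·2 + 79·(-11) = 21)
  q = 1: r = 8, s = -1 − 1·2 = -3, t = 6 − 1·(-11) = 17  (check: 445·(-3) + 79·17 = 8)
  q = 2: r = 5, s = 2 − 2·(-3) = 8, t = -11 − 2·17 = -45  (check: 445·8 + 79·(-45) = 5)
  q = 1: r = 3, s = -3 − 1·8 = -11, t = 17 − 1·(-45) = 62  (check: 445·(-11) + 79·62 = 3)
  q = 1: r = 2, s = 8 − 1·(-11) = 19, t = -45 − 1·62 = -107  (check: 445·19 + 79·(-107) = 2)
  q = 1: r = 1, s = -11 − 1·19 = -30, t = 62 − 1·(-107) = 169  (check: 445·(-30) + 79·169 = 1)
The row with r = 1 (the gcd) gives the Bezout coefficients s = -30, t = 169.
Result: 445 · (-30) + 79 · (169) = 1.

gcd(445, 79) = 1; s = -30, t = 169 (check: 445·(-30) + 79·169 = 1).


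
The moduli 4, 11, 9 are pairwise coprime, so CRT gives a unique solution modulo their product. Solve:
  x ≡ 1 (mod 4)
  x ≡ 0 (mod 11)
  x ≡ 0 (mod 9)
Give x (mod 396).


Moduli 4, 11, 9 are pairwise coprime; by CRT there is a unique solution modulo M = 4 · 11 · 9 = 396.
Solve pairwise, accumulating the modulus:
  Start with x ≡ 1 (mod 4).
  Combine with x ≡ 0 (mod 11): since gcd(4, 11) = 1, we get a unique residue mod 44.
    Write x = 1 + 4·t and substitute into x ≡ 0 (mod 11): 4·t ≡ 0 − 1 = -1 (mod 11).
    Reduce coefficients mod 11: 4·t ≡ 10 (mod 11).
    The inverse of 4 mod 11 is 3 (since 4·3 = 12 = 1·11 + 1), so t ≡ 3·10 = 30 ≡ 8 (mod 11).
    Then x = 1 + 4·8 = 33, valid modulo lcm(4, 11) = 44: x ≡ 33 (mod 44).
  Combine with x ≡ 0 (mod 9): since gcd(44, 9) = 1, we get a unique residue mod 396.
    Write x = 33 + 44·t and substitute into x ≡ 0 (mod 9): 44·t ≡ 0 − 33 = -33 (mod 9).
    Reduce coefficients mod 9: 8·t ≡ 3 (mod 9).
    The inverse of 8 mod 9 is 8 (since 8·8 = 64 = 7·9 + 1), so t ≡ 8·3 = 24 ≡ 6 (mod 9).
    Then x = 33 + 44·6 = 297, valid modulo lcm(44, 9) = 396: x ≡ 297 (mod 396).
Verify: 297 mod 4 = 1 ✓, 297 mod 11 = 0 ✓, 297 mod 9 = 0 ✓.

x ≡ 297 (mod 396).


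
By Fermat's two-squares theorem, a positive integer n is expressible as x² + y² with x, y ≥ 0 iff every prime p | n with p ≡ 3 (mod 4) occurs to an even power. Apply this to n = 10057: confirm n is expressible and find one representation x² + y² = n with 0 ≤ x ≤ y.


Step 1: Factor n = 10057 = 89 · 113.
Step 2: Check the mod-4 condition on each prime factor: 89 ≡ 1 (mod 4), exponent 1; 113 ≡ 1 (mod 4), exponent 1.
All primes ≡ 3 (mod 4) appear to even exponent (or don't appear), so by the two-squares theorem n IS expressible as a sum of two squares.
Step 3: Build a representation. Here n = 89 · 113 is a product of primes ≡ 1 (mod 4). Each prime p ≡ 1 (mod 4) is itself a sum of two squares; find a² by testing p − a² for a perfect square:
  89: 89 − 1² = 88, 89 − 2² = 85, 89 − 3² = 80, 89 − 4² = 73, 89 − 5² = 64 = 8² ⇒ 89 = 5² + 8².
  113: 113 − 1² = 112, 113 − 2² = 109, 113 − 3² = 104, 113 − 4² = 97, 113 − 5² = 88, 113 − 6² = 77, 113 − 7² = 64 = 8² ⇒ 113 = 7² + 8².
  Combine using the Brahmagupta–Fibonacci identity (a² + b²)(c² + d²) = (ac − bd)² + (ad + bc)² = (ac + bd)² + (ad − bc)²:
  89 · 113 = 10057: from (5² + 8²)(7² + 8²), take (5·7 − 8·8, 5·8 + 8·7) = (35 − 64, 40 + 56) = (-29, 96); dropping signs (only squares matter) gives (29, 96); check 29² + 96² = 841 + 9216 = 10057 ✓.
Step 4: Order so x ≤ y and verify: 29² + 96² = 841 + 9216 = 10057 = n. ✓

n = 10057 = 29² + 96² (one valid representation with x ≤ y).


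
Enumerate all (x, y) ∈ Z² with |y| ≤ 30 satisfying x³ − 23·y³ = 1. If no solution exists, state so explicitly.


The equation is x³ - 23y³ = 1. For fixed y, x³ = 23·y³ + 1, so a solution requires the RHS to be a perfect cube.
Strategy: iterate y from -30 to 30, compute RHS = 23·y³ + 1, and check whether it is a (positive or negative) perfect cube.
Check small values of y:
  y = 0: RHS = 1 = (1)³ ⇒ x = 1 works.
  y = 1: RHS = 24 is not a perfect cube.
  y = -1: RHS = -22 is not a perfect cube.
  y = 2: RHS = 185 is not a perfect cube.
  y = -2: RHS = -183 is not a perfect cube.
  y = 3: RHS = 622 is not a perfect cube.
  y = -3: RHS = -620 is not a perfect cube.
Continuing the search up to |y| = 30 finds no further solutions beyond those listed.
Collected solutions: (1, 0).

Solutions (with |y| ≤ 30): (1, 0).


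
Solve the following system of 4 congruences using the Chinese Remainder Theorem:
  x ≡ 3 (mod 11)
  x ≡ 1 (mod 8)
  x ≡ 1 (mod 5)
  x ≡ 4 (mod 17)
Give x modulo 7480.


Product of moduli M = 11 · 8 · 5 · 17 = 7480.
Merge one congruence at a time:
  Start: x ≡ 3 (mod 11).
  Combine with x ≡ 1 (mod 8); new modulus lcm = 88.
    Write x = 3 + 11·t and substitute into x ≡ 1 (mod 8): 11·t ≡ 1 − 3 = -2 (mod 8).
    Reduce coefficients mod 8: 3·t ≡ 6 (mod 8).
    The inverse of 3 mod 8 is 3 (since 3·3 = 9 = 1·8 + 1), so t ≡ 3·6 = 18 ≡ 2 (mod 8).
    Then x = 3 + 11·2 = 25, valid modulo lcm(11, 8) = 88: x ≡ 25 (mod 88).
  Combine with x ≡ 1 (mod 5); new modulus lcm = 440.
    Write x = 25 + 88·t and substitute into x ≡ 1 (mod 5): 88·t ≡ 1 − 25 = -24 (mod 5).
    Reduce coefficients mod 5: 3·t ≡ 1 (mod 5).
    The inverse of 3 mod 5 is 2 (since 3·2 = 6 = 1·5 + 1), so t ≡ 2·1 = 2 ≡ 2 (mod 5).
    Then x = 25 + 88·2 = 201, valid modulo lcm(88, 5) = 440: x ≡ 201 (mod 440).
  Combine with x ≡ 4 (mod 17); new modulus lcm = 7480.
    Write x = 201 + 440·t and substitute into x ≡ 4 (mod 17): 440·t ≡ 4 − 201 = -197 (mod 17).
    Reduce coefficients mod 17: 15·t ≡ 7 (mod 17).
    The inverse of 15 mod 17 is 8 (since 15·8 = 120 = 7·17 + 1), so t ≡ 8·7 = 56 ≡ 5 (mod 17).
    Then x = 201 + 440·5 = 2401, valid modulo lcm(440, 17) = 7480: x ≡ 2401 (mod 7480).
Verify against each original: 2401 mod 11 = 3, 2401 mod 8 = 1, 2401 mod 5 = 1, 2401 mod 17 = 4.

x ≡ 2401 (mod 7480).


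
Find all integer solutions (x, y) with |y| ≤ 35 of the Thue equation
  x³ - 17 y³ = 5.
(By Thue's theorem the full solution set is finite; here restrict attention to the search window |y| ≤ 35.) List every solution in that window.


The equation is x³ - 17y³ = 5. For fixed y, x³ = 17·y³ + 5, so a solution requires the RHS to be a perfect cube.
Strategy: iterate y from -35 to 35, compute RHS = 17·y³ + 5, and check whether it is a (positive or negative) perfect cube.
Check small values of y:
  y = 0: RHS = 5 is not a perfect cube.
  y = 1: RHS = 22 is not a perfect cube.
  y = -1: RHS = -12 is not a perfect cube.
  y = 2: RHS = 141 is not a perfect cube.
  y = -2: RHS = -131 is not a perfect cube.
  y = 3: RHS = 464 is not a perfect cube.
  y = -3: RHS = -454 is not a perfect cube.
Continuing the search up to |y| = 35 finds no solutions either.
No (x, y) in the scanned range satisfies the equation.

No integer solutions with |y| ≤ 35.
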